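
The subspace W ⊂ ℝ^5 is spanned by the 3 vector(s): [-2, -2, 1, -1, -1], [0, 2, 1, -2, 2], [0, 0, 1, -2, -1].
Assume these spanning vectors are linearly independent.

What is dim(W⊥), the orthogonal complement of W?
dim(W⊥) = 2

For any subspace W of ℝ^n, dim(W) + dim(W⊥) = n (the whole-space dimension).
Here the given 3 vectors are linearly independent, so dim(W) = 3.
Thus dim(W⊥) = n - dim(W) = 5 - 3 = 2.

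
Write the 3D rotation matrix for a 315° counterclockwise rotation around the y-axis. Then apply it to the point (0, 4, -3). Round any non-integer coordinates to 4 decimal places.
R = [[√2/2, 0, -√2/2], [0, 1, 0], [√2/2, 0, √2/2]]; R·(0, 4, -3) = (2.1213, 4.0000, -2.1213)

Rotation matrix for 315° around y-axis:
cos(315°) = √2/2, sin(315°) = -√2/2
R = [[√2/2, 0, -√2/2], [0, 1, 0], [√2/2, 0, √2/2]]
Apply to (0, 4, -3): R·[0, 4, -3]ᵀ = (2.1213, 4.0000, -2.1213)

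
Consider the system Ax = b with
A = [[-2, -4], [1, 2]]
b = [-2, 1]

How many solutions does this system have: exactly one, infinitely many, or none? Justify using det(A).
Infinitely many solutions

det(A) = (-2)*(2) - (-4)*(1) = 0, so A is singular (column 2 is 2 times column 1).
b = [-2, 1] = 1 * column 1 of A, so b lies in the column space of A.
A singular matrix whose right-hand side is in its column space gives a 1-parameter family of solutions — infinitely many.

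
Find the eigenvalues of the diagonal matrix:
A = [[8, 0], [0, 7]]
λ₁ = 8, λ₂ = 7

The characteristic polynomial of A is det(A - λI) = (8 - λ)(7 - λ) = 0.
The roots are λ = 8 and λ = 7, so the eigenvalues are the diagonal entries.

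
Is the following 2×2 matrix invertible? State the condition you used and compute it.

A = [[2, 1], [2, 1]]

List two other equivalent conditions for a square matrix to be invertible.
No, not invertible; det(A) = 0 (two rows are equal, so the rows are linearly dependent). Equivalent conditions (failing for this A): rank(A) < 2; Ax = 0 has non-trivial solutions; 0 is an eigenvalue; the columns are linearly dependent.

To check invertibility, compute det(A).
In this matrix, row 0 and the last row are identical, so one row is a scalar multiple of another and the rows are linearly dependent.
A matrix with linearly dependent rows has det = 0 and is not invertible.
Equivalent failed conditions:
- rank(A) < 2.
- Ax = 0 has non-trivial solutions.
- 0 is an eigenvalue.
- The columns are linearly dependent.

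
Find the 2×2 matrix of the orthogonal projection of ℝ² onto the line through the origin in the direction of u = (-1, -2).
[[1/5, 2/5], [2/5, 4/5]]

The orthogonal projection onto the line spanned by a nonzero vector u = (a, b) has matrix P = (u uᵀ) / (uᵀ u) = (1/(a² + b²)) · [[a², ab], [ab, b²]].
Here u = (-1, -2), so a² + b² = 1 + 4 = 5.
P = (1/5) · [[1, 2], [2, 4]] = [[1/5, 2/5], [2/5, 4/5]].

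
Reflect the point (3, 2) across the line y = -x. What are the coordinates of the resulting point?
(-2, -3)

Reflection across line y = -x: (3, 2) → (-2, -3)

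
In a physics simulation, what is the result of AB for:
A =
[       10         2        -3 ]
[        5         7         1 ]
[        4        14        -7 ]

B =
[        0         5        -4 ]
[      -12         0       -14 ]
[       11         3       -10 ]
AB =
[      -57        41       -38 ]
[      -73        28      -128 ]
[     -245        -1      -142 ]

Matrix multiplication: (AB)[i][j] = sum over k of A[i][k] * B[k][j].
  (AB)[0][0] = (10)*(0) + (2)*(-12) + (-3)*(11) = -57
  (AB)[0][1] = (10)*(5) + (2)*(0) + (-3)*(3) = 41
  (AB)[0][2] = (10)*(-4) + (2)*(-14) + (-3)*(-10) = -38
  (AB)[1][0] = (5)*(0) + (7)*(-12) + (1)*(11) = -73
  (AB)[1][1] = (5)*(5) + (7)*(0) + (1)*(3) = 28
  (AB)[1][2] = (5)*(-4) + (7)*(-14) + (1)*(-10) = -128
  (AB)[2][0] = (4)*(0) + (14)*(-12) + (-7)*(11) = -245
  (AB)[2][1] = (4)*(5) + (14)*(0) + (-7)*(3) = -1
  (AB)[2][2] = (4)*(-4) + (14)*(-14) + (-7)*(-10) = -142
AB =
[      -57        41       -38 ]
[      -73        28      -128 ]
[     -245        -1      -142 ]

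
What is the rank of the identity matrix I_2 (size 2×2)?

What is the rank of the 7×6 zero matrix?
rank(I_2) = 2, rank(0) = 0

The identity I_2 has 2 columns that are the standard basis vectors e_1, …, e_2. These are linearly independent, so all 2 columns are pivots and rank(I_2) = 2.
The 7×6 zero matrix has every entry zero, so every row is the zero row and there are no pivots; rank(0) = 0.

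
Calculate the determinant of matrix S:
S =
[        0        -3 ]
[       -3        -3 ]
det(S) = -9

For a 2×2 matrix [[a, b], [c, d]], det = a*d - b*c.
det(S) = (0)*(-3) - (-3)*(-3) = 0 - 9 = -9.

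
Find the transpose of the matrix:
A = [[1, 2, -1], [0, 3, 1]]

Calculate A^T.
[[1, 0], [2, 3], [-1, 1]]

The transpose sends entry (i,j) to (j,i); rows become columns.
Row 0 of A: [1, 2, -1] -> column 0 of A^T.
Row 1 of A: [0, 3, 1] -> column 1 of A^T.
A^T = [[1, 0], [2, 3], [-1, 1]]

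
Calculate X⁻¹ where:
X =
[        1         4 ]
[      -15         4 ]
det(X) = 64
X⁻¹ =
[     1/16     -1/16 ]
[    15/64      1/64 ]

For a 2×2 matrix X = [[a, b], [c, d]] with det(X) ≠ 0, X⁻¹ = (1/det(X)) * [[d, -b], [-c, a]].
det(X) = (1)*(4) - (4)*(-15) = 4 + 60 = 64.
X⁻¹ = (1/64) * [[4, -4], [15, 1]].
Dividing each entry by 64 and reducing:
X⁻¹ =
[     1/16     -1/16 ]
[    15/64      1/64 ]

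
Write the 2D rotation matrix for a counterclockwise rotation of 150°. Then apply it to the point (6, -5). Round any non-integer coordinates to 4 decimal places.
R = [[-√3/2, -1/2], [1/2, -√3/2]]; R·(6, -5) = (-2.6962, 7.3301)

Rotation matrix formula: R(θ) = [[cos θ, -sin θ], [sin θ, cos θ]]
For θ = 150°:
cos(150°) = -√3/2
sin(150°) = 1/2
R = [[-√3/2, -1/2], [1/2, -√3/2]]
Apply to (6, -5): [-√3/2·6 + (-1/2)·-5, 1/2·6 + -√3/2·-5] = (-2.6962, 7.3301)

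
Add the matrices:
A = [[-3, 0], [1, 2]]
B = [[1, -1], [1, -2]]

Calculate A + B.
[[-2, -1], [2, 0]]

Add corresponding elements:
(-3)+(1)=-2
(0)+(-1)=-1
(1)+(1)=2
(2)+(-2)=0
A + B = [[-2, -1], [2, 0]]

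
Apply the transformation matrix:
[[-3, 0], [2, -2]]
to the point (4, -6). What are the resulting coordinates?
(-12, 20)

Matrix multiplication:
[[-3, 0], [2, -2]] × [4, -6]ᵀ
= [-3×4 + 0×-6, 2×4 + -2×-6]ᵀ
= [-12.0000, 20.0000]ᵀ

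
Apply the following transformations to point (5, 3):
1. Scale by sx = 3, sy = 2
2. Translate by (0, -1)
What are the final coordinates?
(15, 5)

Step 1: Scale (5, 3) by (sx, sy) = (3, 2) → (15, 6)
Step 2: Translate by (0, -1) → (15, 5)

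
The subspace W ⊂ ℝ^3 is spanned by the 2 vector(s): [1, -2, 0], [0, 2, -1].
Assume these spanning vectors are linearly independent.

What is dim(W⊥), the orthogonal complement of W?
dim(W⊥) = 1

For any subspace W of ℝ^n, dim(W) + dim(W⊥) = n (the whole-space dimension).
Here the given 2 vectors are linearly independent, so dim(W) = 2.
Thus dim(W⊥) = n - dim(W) = 3 - 2 = 1.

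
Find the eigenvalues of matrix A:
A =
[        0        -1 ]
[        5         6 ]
λ = 1, 5

Solve det(A - λI) = 0. For a 2×2 matrix the characteristic equation is λ² - (trace)λ + det = 0.
trace(A) = a + d = 0 + 6 = 6.
det(A) = a*d - b*c = (0)*(6) - (-1)*(5) = 0 + 5 = 5.
Characteristic equation: λ² - (6)λ + (5) = 0.
Discriminant = (6)² - 4*(5) = 36 - 20 = 16.
λ = (6 ± √16) / 2 = (6 ± 4) / 2 = 1, 5.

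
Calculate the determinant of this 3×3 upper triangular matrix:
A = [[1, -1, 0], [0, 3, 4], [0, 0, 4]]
12

The determinant of a triangular matrix is the product of its diagonal entries (the off-diagonal entries above the diagonal do not affect it).
det(A) = (1) * (3) * (4) = 12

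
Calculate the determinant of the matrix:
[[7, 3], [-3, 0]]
9

For a 2×2 matrix [[a, b], [c, d]], det = ad - bc
det = (7)(0) - (3)(-3) = 0 - -9 = 9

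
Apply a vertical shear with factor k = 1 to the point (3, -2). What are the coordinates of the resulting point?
(3, 1)

Shear matrix for vertical shear with factor k = 1:
[[1, 0], [1, 1]]
Result: (3, -2) → (3, 1)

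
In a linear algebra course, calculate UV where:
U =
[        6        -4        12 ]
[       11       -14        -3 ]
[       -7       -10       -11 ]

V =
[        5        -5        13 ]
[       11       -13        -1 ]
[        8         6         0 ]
UV =
[       82        94        82 ]
[     -123       109       157 ]
[     -233        99       -81 ]

Matrix multiplication: (UV)[i][j] = sum over k of U[i][k] * V[k][j].
  (UV)[0][0] = (6)*(5) + (-4)*(11) + (12)*(8) = 82
  (UV)[0][1] = (6)*(-5) + (-4)*(-13) + (12)*(6) = 94
  (UV)[0][2] = (6)*(13) + (-4)*(-1) + (12)*(0) = 82
  (UV)[1][0] = (11)*(5) + (-14)*(11) + (-3)*(8) = -123
  (UV)[1][1] = (11)*(-5) + (-14)*(-13) + (-3)*(6) = 109
  (UV)[1][2] = (11)*(13) + (-14)*(-1) + (-3)*(0) = 157
  (UV)[2][0] = (-7)*(5) + (-10)*(11) + (-11)*(8) = -233
  (UV)[2][1] = (-7)*(-5) + (-10)*(-13) + (-11)*(6) = 99
  (UV)[2][2] = (-7)*(13) + (-10)*(-1) + (-11)*(0) = -81
UV =
[       82        94        82 ]
[     -123       109       157 ]
[     -233        99       -81 ]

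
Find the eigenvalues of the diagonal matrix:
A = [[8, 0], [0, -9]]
λ₁ = 8, λ₂ = -9

The characteristic polynomial of A is det(A - λI) = (8 - λ)(-9 - λ) = 0.
The roots are λ = 8 and λ = -9, so the eigenvalues are the diagonal entries.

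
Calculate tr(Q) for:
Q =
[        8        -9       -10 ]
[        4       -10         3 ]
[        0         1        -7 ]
tr(Q) = 8 - 10 - 7 = -9

The trace of a square matrix is the sum of its diagonal entries.
Diagonal entries of Q: Q[0][0] = 8, Q[1][1] = -10, Q[2][2] = -7.
tr(Q) = 8 - 10 - 7 = -9.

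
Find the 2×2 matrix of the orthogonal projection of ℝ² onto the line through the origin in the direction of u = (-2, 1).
[[4/5, -2/5], [-2/5, 1/5]]

The orthogonal projection onto the line spanned by a nonzero vector u = (a, b) has matrix P = (u uᵀ) / (uᵀ u) = (1/(a² + b²)) · [[a², ab], [ab, b²]].
Here u = (-2, 1), so a² + b² = 4 + 1 = 5.
P = (1/5) · [[4, -2], [-2, 1]] = [[4/5, -2/5], [-2/5, 1/5]].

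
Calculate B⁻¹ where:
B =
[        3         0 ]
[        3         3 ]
det(B) = 9
B⁻¹ =
[      1/3         0 ]
[     -1/3       1/3 ]

For a 2×2 matrix B = [[a, b], [c, d]] with det(B) ≠ 0, B⁻¹ = (1/det(B)) * [[d, -b], [-c, a]].
det(B) = (3)*(3) - (0)*(3) = 9 - 0 = 9.
B⁻¹ = (1/9) * [[3, 0], [-3, 3]].
Dividing each entry by 9 and reducing:
B⁻¹ =
[      1/3         0 ]
[     -1/3       1/3 ]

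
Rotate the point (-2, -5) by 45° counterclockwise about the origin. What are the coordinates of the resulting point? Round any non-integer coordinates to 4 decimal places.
(2.1213, -4.9497)

Rotation matrix R(θ) = [[cos θ, -sin θ], [sin θ, cos θ]]; for θ = 45°:
R = [[√2/2, -√2/2], [√2/2, √2/2]]
Result: R × [-2, -5]ᵀ = [√2/2·-2 + (-√2/2)·-5, √2/2·-2 + (√2/2)·-5]ᵀ = (2.1213, -4.9497)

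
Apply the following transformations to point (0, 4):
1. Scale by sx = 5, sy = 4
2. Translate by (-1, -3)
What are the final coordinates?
(-1, 13)

Step 1: Scale (0, 4) by (sx, sy) = (5, 4) → (0, 16)
Step 2: Translate by (-1, -3) → (-1, 13)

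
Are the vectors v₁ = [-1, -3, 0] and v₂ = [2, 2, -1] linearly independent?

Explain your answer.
Yes, linearly independent

Two vectors are linearly dependent iff one is a scalar multiple of the other.
No single scalar k satisfies v₂ = k·v₁ (the ratios of corresponding entries disagree), so v₁ and v₂ are linearly independent.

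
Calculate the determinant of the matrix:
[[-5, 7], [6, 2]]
-52

For a 2×2 matrix [[a, b], [c, d]], det = ad - bc
det = (-5)(2) - (7)(6) = -10 - 42 = -52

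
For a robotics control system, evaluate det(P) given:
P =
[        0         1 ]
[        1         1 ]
det(P) = -1

For a 2×2 matrix [[a, b], [c, d]], det = a*d - b*c.
det(P) = (0)*(1) - (1)*(1) = 0 - 1 = -1.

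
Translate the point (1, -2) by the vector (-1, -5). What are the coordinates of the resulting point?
(0, -7)

Translation by (-1, -5):
x' = 1 + -1 = 0
y' = -2 + -5 = -7
Homogeneous matrix: [[1, 0, -1], [0, 1, -5], [0, 0, 1]]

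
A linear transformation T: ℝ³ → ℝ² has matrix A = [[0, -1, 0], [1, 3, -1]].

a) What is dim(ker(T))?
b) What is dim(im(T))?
dim(ker) = 1, dim(im) = 2

The two rows are not scalar multiples of one another (no single k satisfies row 2 = k × row 1), so they are linearly independent.
Thus rank(A) = 2.
dim(im(T)) = rank(A) = 2.
By the rank-nullity theorem applied to T: ℝ³ → ℝ², rank(A) + nullity(A) = 3 (the domain dimension), so dim(ker(T)) = 3 - 2 = 1.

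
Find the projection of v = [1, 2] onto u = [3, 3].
[3/2, 3/2]

The projection of v onto u is proj_u(v) = ((v·u) / (u·u)) · u.
v·u = (1)*(3) + (2)*(3) = 9.
u·u = (3)*(3) + (3)*(3) = 18.
coefficient = 9 / 18 = 1/2.
proj_u(v) = 1/2 · [3, 3] = [3/2, 3/2].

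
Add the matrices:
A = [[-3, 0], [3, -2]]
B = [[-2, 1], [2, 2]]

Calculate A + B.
[[-5, 1], [5, 0]]

Add corresponding elements:
(-3)+(-2)=-5
(0)+(1)=1
(3)+(2)=5
(-2)+(2)=0
A + B = [[-5, 1], [5, 0]]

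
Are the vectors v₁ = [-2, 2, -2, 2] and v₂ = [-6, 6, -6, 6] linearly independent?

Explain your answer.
No, linearly dependent (v₂ = 3·v₁)

Check whether there is a scalar k with v₂ = k·v₁.
Comparing components, k = 3 satisfies 3·[-2, 2, -2, 2] = [-6, 6, -6, 6].
Since v₂ is a scalar multiple of v₁, the two vectors are linearly dependent.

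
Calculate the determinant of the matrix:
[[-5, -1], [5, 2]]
-5

For a 2×2 matrix [[a, b], [c, d]], det = ad - bc
det = (-5)(2) - (-1)(5) = -10 - -5 = -5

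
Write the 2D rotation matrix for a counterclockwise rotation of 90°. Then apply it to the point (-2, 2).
R = [[0, -1], [1, 0]]; R·(-2, 2) = (-2, -2)

Rotation matrix formula: R(θ) = [[cos θ, -sin θ], [sin θ, cos θ]]
For θ = 90°:
cos(90°) = 0
sin(90°) = 1
R = [[0, -1], [1, 0]]
Apply to (-2, 2): [0·-2 + (-1)·2, 1·-2 + 0·2] = (-2, -2)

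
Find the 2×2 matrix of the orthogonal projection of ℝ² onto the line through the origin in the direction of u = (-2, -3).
[[4/13, 6/13], [6/13, 9/13]]

The orthogonal projection onto the line spanned by a nonzero vector u = (a, b) has matrix P = (u uᵀ) / (uᵀ u) = (1/(a² + b²)) · [[a², ab], [ab, b²]].
Here u = (-2, -3), so a² + b² = 4 + 9 = 13.
P = (1/13) · [[4, 6], [6, 9]] = [[4/13, 6/13], [6/13, 9/13]].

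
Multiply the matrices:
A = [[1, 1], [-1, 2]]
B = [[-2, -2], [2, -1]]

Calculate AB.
[[0, -3], [6, 0]]

Each entry (i,j) of AB = sum over k of A[i][k]*B[k][j].
(AB)[0][0] = (1)*(-2) + (1)*(2) = 0
(AB)[0][1] = (1)*(-2) + (1)*(-1) = -3
(AB)[1][0] = (-1)*(-2) + (2)*(2) = 6
(AB)[1][1] = (-1)*(-2) + (2)*(-1) = 0
AB = [[0, -3], [6, 0]]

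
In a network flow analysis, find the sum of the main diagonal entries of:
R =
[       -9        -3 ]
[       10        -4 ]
tr(R) = -9 - 4 = -13

The trace of a square matrix is the sum of its diagonal entries.
Diagonal entries of R: R[0][0] = -9, R[1][1] = -4.
tr(R) = -9 - 4 = -13.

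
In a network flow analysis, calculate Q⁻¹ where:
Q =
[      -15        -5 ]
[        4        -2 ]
det(Q) = 50
Q⁻¹ =
[    -1/25      1/10 ]
[    -2/25     -3/10 ]

For a 2×2 matrix Q = [[a, b], [c, d]] with det(Q) ≠ 0, Q⁻¹ = (1/det(Q)) * [[d, -b], [-c, a]].
det(Q) = (-15)*(-2) - (-5)*(4) = 30 + 20 = 50.
Q⁻¹ = (1/50) * [[-2, 5], [-4, -15]].
Dividing each entry by 50 and reducing:
Q⁻¹ =
[    -1/25      1/10 ]
[    -2/25     -3/10 ]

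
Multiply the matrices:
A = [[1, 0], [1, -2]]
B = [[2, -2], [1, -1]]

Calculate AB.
[[2, -2], [0, 0]]

Each entry (i,j) of AB = sum over k of A[i][k]*B[k][j].
(AB)[0][0] = (1)*(2) + (0)*(1) = 2
(AB)[0][1] = (1)*(-2) + (0)*(-1) = -2
(AB)[1][0] = (1)*(2) + (-2)*(1) = 0
(AB)[1][1] = (1)*(-2) + (-2)*(-1) = 0
AB = [[2, -2], [0, 0]]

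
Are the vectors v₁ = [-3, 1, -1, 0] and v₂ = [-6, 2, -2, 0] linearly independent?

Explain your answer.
No, linearly dependent (v₂ = 2·v₁)

Check whether there is a scalar k with v₂ = k·v₁.
Comparing components, k = 2 satisfies 2·[-3, 1, -1, 0] = [-6, 2, -2, 0].
Since v₂ is a scalar multiple of v₁, the two vectors are linearly dependent.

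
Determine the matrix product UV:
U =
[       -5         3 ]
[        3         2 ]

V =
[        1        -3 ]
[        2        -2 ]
UV =
[        1         9 ]
[        7       -13 ]

Matrix multiplication: (UV)[i][j] = sum over k of U[i][k] * V[k][j].
  (UV)[0][0] = (-5)*(1) + (3)*(2) = 1
  (UV)[0][1] = (-5)*(-3) + (3)*(-2) = 9
  (UV)[1][0] = (3)*(1) + (2)*(2) = 7
  (UV)[1][1] = (3)*(-3) + (2)*(-2) = -13
UV =
[        1         9 ]
[        7       -13 ]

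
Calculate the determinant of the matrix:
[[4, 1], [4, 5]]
16

For a 2×2 matrix [[a, b], [c, d]], det = ad - bc
det = (4)(5) - (1)(4) = 20 - 4 = 16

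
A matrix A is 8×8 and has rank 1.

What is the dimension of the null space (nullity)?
7

The rank-nullity theorem for an m×n matrix states:
rank(A) + nullity(A) = n (the number of columns).
Here n = 8 and rank(A) = 1, so nullity(A) = 8 - 1 = 7.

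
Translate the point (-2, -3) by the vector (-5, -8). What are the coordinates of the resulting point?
(-7, -11)

Translation by (-5, -8):
x' = -2 + -5 = -7
y' = -3 + -8 = -11
Homogeneous matrix: [[1, 0, -5], [0, 1, -8], [0, 0, 1]]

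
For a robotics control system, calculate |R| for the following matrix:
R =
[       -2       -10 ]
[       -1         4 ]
det(R) = -18

For a 2×2 matrix [[a, b], [c, d]], det = a*d - b*c.
det(R) = (-2)*(4) - (-10)*(-1) = -8 - 10 = -18.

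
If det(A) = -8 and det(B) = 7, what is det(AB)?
-56

Use the multiplicative property of determinants: det(AB) = det(A)*det(B).
det(AB) = (-8)*(7) = -56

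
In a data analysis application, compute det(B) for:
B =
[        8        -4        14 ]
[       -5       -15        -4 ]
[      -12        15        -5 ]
det(B) = -2582

Expand along row 0 (cofactor expansion): det(B) = a*(e*i - f*h) - b*(d*i - f*g) + c*(d*h - e*g), where the 3×3 is [[a, b, c], [d, e, f], [g, h, i]].
Minor M_00 = (-15)*(-5) - (-4)*(15) = 75 + 60 = 135.
Minor M_01 = (-5)*(-5) - (-4)*(-12) = 25 - 48 = -23.
Minor M_02 = (-5)*(15) - (-15)*(-12) = -75 - 180 = -255.
det(B) = (8)*(135) - (-4)*(-23) + (14)*(-255) = 1080 - 92 - 3570 = -2582.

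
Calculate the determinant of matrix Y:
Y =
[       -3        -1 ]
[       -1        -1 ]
det(Y) = 2

For a 2×2 matrix [[a, b], [c, d]], det = a*d - b*c.
det(Y) = (-3)*(-1) - (-1)*(-1) = 3 - 1 = 2.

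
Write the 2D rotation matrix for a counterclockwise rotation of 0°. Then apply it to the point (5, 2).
R = [[1, 0], [0, 1]]; R·(5, 2) = (5, 2)

Rotation matrix formula: R(θ) = [[cos θ, -sin θ], [sin θ, cos θ]]
For θ = 0°:
cos(0°) = 1
sin(0°) = 0
R = [[1, 0], [0, 1]]
Apply to (5, 2): [1·5 + (0)·2, 0·5 + 1·2] = (5, 2)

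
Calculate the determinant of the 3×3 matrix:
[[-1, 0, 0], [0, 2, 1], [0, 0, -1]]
2

Expansion along first row:
det = -1·det([[2,1],[0,-1]]) - 0·det([[0,1],[0,-1]]) + 0·det([[0,2],[0,0]])
    = -1·(2·-1 - 1·0) - 0·(0·-1 - 1·0) + 0·(0·0 - 2·0)
    = -1·-2 - 0·0 + 0·0
    = 2 + 0 + 0 = 2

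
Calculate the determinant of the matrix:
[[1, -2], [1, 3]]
5

For a 2×2 matrix [[a, b], [c, d]], det = ad - bc
det = (1)(3) - (-2)(1) = 3 - -2 = 5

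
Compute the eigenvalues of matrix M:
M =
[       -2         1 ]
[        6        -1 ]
λ = -4, 1

Solve det(M - λI) = 0. For a 2×2 matrix the characteristic equation is λ² - (trace)λ + det = 0.
trace(M) = a + d = -2 - 1 = -3.
det(M) = a*d - b*c = (-2)*(-1) - (1)*(6) = 2 - 6 = -4.
Characteristic equation: λ² - (-3)λ + (-4) = 0.
Discriminant = (-3)² - 4*(-4) = 9 + 16 = 25.
λ = (-3 ± √25) / 2 = (-3 ± 5) / 2 = -4, 1.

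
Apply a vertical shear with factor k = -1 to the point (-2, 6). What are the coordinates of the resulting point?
(-2, 8)

Shear matrix for vertical shear with factor k = -1:
[[1, 0], [-1, 1]]
Result: (-2, 6) → (-2, 8)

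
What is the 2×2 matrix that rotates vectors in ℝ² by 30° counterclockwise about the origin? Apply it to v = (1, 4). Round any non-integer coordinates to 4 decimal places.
R = [[√3/2, -1/2], [1/2, √3/2]]; R·v = (-1.1340, 3.9641)

A counterclockwise rotation by angle θ in ℝ² has matrix R(θ) = [[cos θ, -sin θ], [sin θ, cos θ]].
For θ = 30°: cos θ = √3/2, sin θ = 1/2.
R(30°) = [[√3/2, -1/2], [1/2, √3/2]].
R·v = [√3/2·1 + (-1/2)·4, 1/2·1 + √3/2·4] = (-1.1340, 3.9641).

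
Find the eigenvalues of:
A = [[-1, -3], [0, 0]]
λ = -1, 0

Solve det(A - λI) = 0. For a 2×2 matrix this is λ² - (trace)λ + det = 0.
trace(A) = -1 + 0 = -1.
det(A) = (-1)*(0) - (-3)*(0) = 0 - 0 = 0.
Characteristic equation: λ² - (-1)λ + (0) = 0.
Discriminant: (-1)² - 4*(0) = 1 - 0 = 1.
Roots: λ = (-1 ± √1) / 2 = -1, 0.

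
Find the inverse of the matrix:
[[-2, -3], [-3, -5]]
[[-5, 3], [3, -2]]

For [[a,b],[c,d]], inverse = (1/det)·[[d,-b],[-c,a]]
det = -2·-5 - -3·-3 = 1
Inverse = (1/1)·[[-5, 3], [3, -2]]
        = [[-5, 3], [3, -2]]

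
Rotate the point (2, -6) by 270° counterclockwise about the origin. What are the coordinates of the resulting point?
(-6, -2)

Rotation matrix R(θ) = [[cos θ, -sin θ], [sin θ, cos θ]]; for θ = 270°:
R = [[0, 1], [-1, 0]]
Result: R × [2, -6]ᵀ = [0·2 + (1)·-6, -1·2 + (0)·-6]ᵀ = (-6, -2)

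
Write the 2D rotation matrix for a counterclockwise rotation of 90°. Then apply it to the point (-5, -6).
R = [[0, -1], [1, 0]]; R·(-5, -6) = (6, -5)

Rotation matrix formula: R(θ) = [[cos θ, -sin θ], [sin θ, cos θ]]
For θ = 90°:
cos(90°) = 0
sin(90°) = 1
R = [[0, -1], [1, 0]]
Apply to (-5, -6): [0·-5 + (-1)·-6, 1·-5 + 0·-6] = (6, -5)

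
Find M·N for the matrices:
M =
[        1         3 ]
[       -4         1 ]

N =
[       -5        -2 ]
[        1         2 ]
MN =
[       -2         4 ]
[       21        10 ]

Matrix multiplication: (MN)[i][j] = sum over k of M[i][k] * N[k][j].
  (MN)[0][0] = (1)*(-5) + (3)*(1) = -2
  (MN)[0][1] = (1)*(-2) + (3)*(2) = 4
  (MN)[1][0] = (-4)*(-5) + (1)*(1) = 21
  (MN)[1][1] = (-4)*(-2) + (1)*(2) = 10
MN =
[       -2         4 ]
[       21        10 ]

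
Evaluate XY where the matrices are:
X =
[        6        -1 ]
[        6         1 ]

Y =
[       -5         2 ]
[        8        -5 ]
XY =
[      -38        17 ]
[      -22         7 ]

Matrix multiplication: (XY)[i][j] = sum over k of X[i][k] * Y[k][j].
  (XY)[0][0] = (6)*(-5) + (-1)*(8) = -38
  (XY)[0][1] = (6)*(2) + (-1)*(-5) = 17
  (XY)[1][0] = (6)*(-5) + (1)*(8) = -22
  (XY)[1][1] = (6)*(2) + (1)*(-5) = 7
XY =
[      -38        17 ]
[      -22         7 ]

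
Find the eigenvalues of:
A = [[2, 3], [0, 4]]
λ = 2, 4

Solve det(A - λI) = 0. For a 2×2 matrix this is λ² - (trace)λ + det = 0.
trace(A) = 2 + 4 = 6.
det(A) = (2)*(4) - (3)*(0) = 8 - 0 = 8.
Characteristic equation: λ² - (6)λ + (8) = 0.
Discriminant: (6)² - 4*(8) = 36 - 32 = 4.
Roots: λ = (6 ± √4) / 2 = 2, 4.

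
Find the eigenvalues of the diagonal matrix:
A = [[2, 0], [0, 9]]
λ₁ = 2, λ₂ = 9

The characteristic polynomial of A is det(A - λI) = (2 - λ)(9 - λ) = 0.
The roots are λ = 2 and λ = 9, so the eigenvalues are the diagonal entries.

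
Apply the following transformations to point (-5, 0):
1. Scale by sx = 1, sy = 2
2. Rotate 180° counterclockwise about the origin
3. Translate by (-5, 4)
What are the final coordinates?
(0, 4)

Step 1: Scale → (-5, 0)
Step 2: Rotate 180° → (5, 0)
Step 3: Translate → (0, 4)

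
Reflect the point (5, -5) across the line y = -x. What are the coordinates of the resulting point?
(5, -5)

Reflection across line y = -x: (5, -5) → (5, -5)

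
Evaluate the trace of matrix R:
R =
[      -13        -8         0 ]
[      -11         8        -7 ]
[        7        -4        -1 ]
tr(R) = -13 + 8 - 1 = -6

The trace of a square matrix is the sum of its diagonal entries.
Diagonal entries of R: R[0][0] = -13, R[1][1] = 8, R[2][2] = -1.
tr(R) = -13 + 8 - 1 = -6.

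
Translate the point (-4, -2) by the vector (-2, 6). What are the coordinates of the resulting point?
(-6, 4)

Translation by (-2, 6):
x' = -4 + -2 = -6
y' = -2 + 6 = 4
Homogeneous matrix: [[1, 0, -2], [0, 1, 6], [0, 0, 1]]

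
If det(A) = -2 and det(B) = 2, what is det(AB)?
-4

Use the multiplicative property of determinants: det(AB) = det(A)*det(B).
det(AB) = (-2)*(2) = -4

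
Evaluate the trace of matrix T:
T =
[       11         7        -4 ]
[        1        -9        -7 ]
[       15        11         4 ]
tr(T) = 11 - 9 + 4 = 6

The trace of a square matrix is the sum of its diagonal entries.
Diagonal entries of T: T[0][0] = 11, T[1][1] = -9, T[2][2] = 4.
tr(T) = 11 - 9 + 4 = 6.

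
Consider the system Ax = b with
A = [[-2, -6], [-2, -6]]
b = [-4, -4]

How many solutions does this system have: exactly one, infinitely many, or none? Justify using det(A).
Infinitely many solutions

det(A) = (-2)*(-6) - (-6)*(-2) = 0, so A is singular (column 2 is 3 times column 1).
b = [-4, -4] = 2 * column 1 of A, so b lies in the column space of A.
A singular matrix whose right-hand side is in its column space gives a 1-parameter family of solutions — infinitely many.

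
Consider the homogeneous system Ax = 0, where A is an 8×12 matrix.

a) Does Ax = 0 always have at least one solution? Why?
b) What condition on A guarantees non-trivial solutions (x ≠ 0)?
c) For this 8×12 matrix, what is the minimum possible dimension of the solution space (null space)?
a) Yes, x = 0 is always a solution. b) When A has linearly dependent columns (rank < n). c) Minimum nullity = 4.

a) x = 0 satisfies A·0 = 0, so the zero vector is always a solution.
b) Non-trivial solutions exist iff the columns of A are linearly dependent, equivalently rank(A) < n (the number of columns).
c) By rank-nullity, rank(A) + nullity(A) = n = 12. Since A has only 8 rows, rank(A) ≤ 8, so nullity(A) ≥ 12 - 8 = 4.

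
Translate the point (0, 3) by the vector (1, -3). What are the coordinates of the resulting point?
(1, 0)

Translation by (1, -3):
x' = 0 + 1 = 1
y' = 3 + -3 = 0
Homogeneous matrix: [[1, 0, 1], [0, 1, -3], [0, 0, 1]]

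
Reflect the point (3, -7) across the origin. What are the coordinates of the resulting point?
(-3, 7)

Reflection across origin: (3, -7) → (-3, 7)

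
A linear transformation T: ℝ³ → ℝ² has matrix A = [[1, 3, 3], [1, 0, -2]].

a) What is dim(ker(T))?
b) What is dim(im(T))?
dim(ker) = 1, dim(im) = 2

The two rows are not scalar multiples of one another (no single k satisfies row 2 = k × row 1), so they are linearly independent.
Thus rank(A) = 2.
dim(im(T)) = rank(A) = 2.
By the rank-nullity theorem applied to T: ℝ³ → ℝ², rank(A) + nullity(A) = 3 (the domain dimension), so dim(ker(T)) = 3 - 2 = 1.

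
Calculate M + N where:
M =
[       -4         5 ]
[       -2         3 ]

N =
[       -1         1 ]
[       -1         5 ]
M + N =
[       -5         6 ]
[       -3         8 ]

Matrix addition is elementwise: (M+N)[i][j] = M[i][j] + N[i][j].
  (M+N)[0][0] = (-4) + (-1) = -5
  (M+N)[0][1] = (5) + (1) = 6
  (M+N)[1][0] = (-2) + (-1) = -3
  (M+N)[1][1] = (3) + (5) = 8
M + N =
[       -5         6 ]
[       -3         8 ]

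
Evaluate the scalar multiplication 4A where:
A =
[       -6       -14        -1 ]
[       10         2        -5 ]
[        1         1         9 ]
4A =
[      -24       -56        -4 ]
[       40         8       -20 ]
[        4         4        36 ]

Scalar multiplication is elementwise: (4A)[i][j] = 4 * A[i][j].
  (4A)[0][0] = 4 * (-6) = -24
  (4A)[0][1] = 4 * (-14) = -56
  (4A)[0][2] = 4 * (-1) = -4
  (4A)[1][0] = 4 * (10) = 40
  (4A)[1][1] = 4 * (2) = 8
  (4A)[1][2] = 4 * (-5) = -20
  (4A)[2][0] = 4 * (1) = 4
  (4A)[2][1] = 4 * (1) = 4
  (4A)[2][2] = 4 * (9) = 36
4A =
[      -24       -56        -4 ]
[       40         8       -20 ]
[        4         4        36 ]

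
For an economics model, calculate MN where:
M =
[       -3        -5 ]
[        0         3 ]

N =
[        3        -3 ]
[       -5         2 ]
MN =
[       16        -1 ]
[      -15         6 ]

Matrix multiplication: (MN)[i][j] = sum over k of M[i][k] * N[k][j].
  (MN)[0][0] = (-3)*(3) + (-5)*(-5) = 16
  (MN)[0][1] = (-3)*(-3) + (-5)*(2) = -1
  (MN)[1][0] = (0)*(3) + (3)*(-5) = -15
  (MN)[1][1] = (0)*(-3) + (3)*(2) = 6
MN =
[       16        -1 ]
[      -15         6 ]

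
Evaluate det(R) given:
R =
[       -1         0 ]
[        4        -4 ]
det(R) = 4

For a 2×2 matrix [[a, b], [c, d]], det = a*d - b*c.
det(R) = (-1)*(-4) - (0)*(4) = 4 - 0 = 4.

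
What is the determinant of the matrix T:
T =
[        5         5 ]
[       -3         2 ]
det(T) = 25

For a 2×2 matrix [[a, b], [c, d]], det = a*d - b*c.
det(T) = (5)*(2) - (5)*(-3) = 10 + 15 = 25.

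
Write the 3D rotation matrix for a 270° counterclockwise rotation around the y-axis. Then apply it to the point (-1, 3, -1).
R = [[0, 0, -1], [0, 1, 0], [1, 0, 0]]; R·(-1, 3, -1) = (1, 3, -1)

Rotation matrix for 270° around y-axis:
cos(270°) = 0, sin(270°) = -1
R = [[0, 0, -1], [0, 1, 0], [1, 0, 0]]
Apply to (-1, 3, -1): R·[-1, 3, -1]ᵀ = (1, 3, -1)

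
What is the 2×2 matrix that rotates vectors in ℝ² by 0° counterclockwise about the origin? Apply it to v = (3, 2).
R = [[1, 0], [0, 1]]; R·v = (3, 2)

A counterclockwise rotation by angle θ in ℝ² has matrix R(θ) = [[cos θ, -sin θ], [sin θ, cos θ]].
For θ = 0°: cos θ = 1, sin θ = 0.
R(0°) = [[1, 0], [0, 1]].
R·v = [1·3 + (0)·2, 0·3 + 1·2] = (3, 2).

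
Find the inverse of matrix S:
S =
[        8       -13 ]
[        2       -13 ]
det(S) = -78
S⁻¹ =
[      1/6      -1/6 ]
[     1/39     -4/39 ]

For a 2×2 matrix S = [[a, b], [c, d]] with det(S) ≠ 0, S⁻¹ = (1/det(S)) * [[d, -b], [-c, a]].
det(S) = (8)*(-13) - (-13)*(2) = -104 + 26 = -78.
S⁻¹ = (1/-78) * [[-13, 13], [-2, 8]].
Dividing each entry by -78 and reducing:
S⁻¹ =
[      1/6      -1/6 ]
[     1/39     -4/39 ]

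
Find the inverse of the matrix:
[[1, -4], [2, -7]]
[[-7, 4], [-2, 1]]

For [[a,b],[c,d]], inverse = (1/det)·[[d,-b],[-c,a]]
det = 1·-7 - -4·2 = 1
Inverse = (1/1)·[[-7, 4], [-2, 1]]
        = [[-7, 4], [-2, 1]]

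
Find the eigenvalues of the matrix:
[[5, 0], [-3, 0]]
λ = 0 and λ = 5

Characteristic equation: det(A - λI) = 0
λ² - (trace)λ + (det) = 0
λ² - (5)λ + (0) = 0
λ² - 5λ + 0 = 0
Solving: λ = 0, 5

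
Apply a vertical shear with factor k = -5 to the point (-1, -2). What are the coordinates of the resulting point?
(-1, 3)

Shear matrix for vertical shear with factor k = -5:
[[1, 0], [-5, 1]]
Result: (-1, -2) → (-1, 3)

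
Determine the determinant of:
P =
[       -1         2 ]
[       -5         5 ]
det(P) = 5

For a 2×2 matrix [[a, b], [c, d]], det = a*d - b*c.
det(P) = (-1)*(5) - (2)*(-5) = -5 + 10 = 5.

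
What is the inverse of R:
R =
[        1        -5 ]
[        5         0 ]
det(R) = 25
R⁻¹ =
[        0       1/5 ]
[     -1/5      1/25 ]

For a 2×2 matrix R = [[a, b], [c, d]] with det(R) ≠ 0, R⁻¹ = (1/det(R)) * [[d, -b], [-c, a]].
det(R) = (1)*(0) - (-5)*(5) = 0 + 25 = 25.
R⁻¹ = (1/25) * [[0, 5], [-5, 1]].
Dividing each entry by 25 and reducing:
R⁻¹ =
[        0       1/5 ]
[     -1/5      1/25 ]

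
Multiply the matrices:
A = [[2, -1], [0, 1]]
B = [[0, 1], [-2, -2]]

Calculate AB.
[[2, 4], [-2, -2]]

Each entry (i,j) of AB = sum over k of A[i][k]*B[k][j].
(AB)[0][0] = (2)*(0) + (-1)*(-2) = 2
(AB)[0][1] = (2)*(1) + (-1)*(-2) = 4
(AB)[1][0] = (0)*(0) + (1)*(-2) = -2
(AB)[1][1] = (0)*(1) + (1)*(-2) = -2
AB = [[2, 4], [-2, -2]]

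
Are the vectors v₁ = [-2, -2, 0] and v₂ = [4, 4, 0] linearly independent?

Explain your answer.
No, linearly dependent (v₂ = -2·v₁)

Check whether there is a scalar k with v₂ = k·v₁.
Comparing components, k = -2 satisfies -2·[-2, -2, 0] = [4, 4, 0].
Since v₂ is a scalar multiple of v₁, the two vectors are linearly dependent.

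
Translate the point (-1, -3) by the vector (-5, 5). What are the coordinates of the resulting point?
(-6, 2)

Translation by (-5, 5):
x' = -1 + -5 = -6
y' = -3 + 5 = 2
Homogeneous matrix: [[1, 0, -5], [0, 1, 5], [0, 0, 1]]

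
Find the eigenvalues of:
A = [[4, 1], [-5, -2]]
λ = -1, 3

Solve det(A - λI) = 0. For a 2×2 matrix this is λ² - (trace)λ + det = 0.
trace(A) = 4 - 2 = 2.
det(A) = (4)*(-2) - (1)*(-5) = -8 + 5 = -3.
Characteristic equation: λ² - (2)λ + (-3) = 0.
Discriminant: (2)² - 4*(-3) = 4 + 12 = 16.
Roots: λ = (2 ± √16) / 2 = -1, 3.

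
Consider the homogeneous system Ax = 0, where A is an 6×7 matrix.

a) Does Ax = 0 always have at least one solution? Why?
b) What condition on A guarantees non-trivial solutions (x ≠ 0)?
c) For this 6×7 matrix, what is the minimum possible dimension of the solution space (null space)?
a) Yes, x = 0 is always a solution. b) When A has linearly dependent columns (rank < n). c) Minimum nullity = 1.

a) x = 0 satisfies A·0 = 0, so the zero vector is always a solution.
b) Non-trivial solutions exist iff the columns of A are linearly dependent, equivalently rank(A) < n (the number of columns).
c) By rank-nullity, rank(A) + nullity(A) = n = 7. Since A has only 6 rows, rank(A) ≤ 6, so nullity(A) ≥ 7 - 6 = 1.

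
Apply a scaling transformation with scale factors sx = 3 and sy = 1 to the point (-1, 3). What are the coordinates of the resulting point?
(-3, 3)

Scaling matrix:
[[3, 0], [0, 1]]
Result: (-1 × 3, 3 × 1) = (-3, 3)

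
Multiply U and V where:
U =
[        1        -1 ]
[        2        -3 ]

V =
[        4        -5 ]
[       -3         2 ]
UV =
[        7        -7 ]
[       17       -16 ]

Matrix multiplication: (UV)[i][j] = sum over k of U[i][k] * V[k][j].
  (UV)[0][0] = (1)*(4) + (-1)*(-3) = 7
  (UV)[0][1] = (1)*(-5) + (-1)*(2) = -7
  (UV)[1][0] = (2)*(4) + (-3)*(-3) = 17
  (UV)[1][1] = (2)*(-5) + (-3)*(2) = -16
UV =
[        7        -7 ]
[       17       -16 ]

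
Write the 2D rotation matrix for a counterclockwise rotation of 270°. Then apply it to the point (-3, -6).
R = [[0, 1], [-1, 0]]; R·(-3, -6) = (-6, 3)

Rotation matrix formula: R(θ) = [[cos θ, -sin θ], [sin θ, cos θ]]
For θ = 270°:
cos(270°) = 0
sin(270°) = -1
R = [[0, 1], [-1, 0]]
Apply to (-3, -6): [0·-3 + (1)·-6, -1·-3 + 0·-6] = (-6, 3)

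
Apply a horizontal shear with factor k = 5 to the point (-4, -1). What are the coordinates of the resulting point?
(-9, -1)

Shear matrix for horizontal shear with factor k = 5:
[[1, 5], [0, 1]]
Result: (-4, -1) → (-9, -1)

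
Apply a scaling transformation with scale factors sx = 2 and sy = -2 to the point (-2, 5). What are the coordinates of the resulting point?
(-4, -10)

Scaling matrix:
[[2, 0], [0, -2]]
Result: (-2 × 2, 5 × -2) = (-4, -10)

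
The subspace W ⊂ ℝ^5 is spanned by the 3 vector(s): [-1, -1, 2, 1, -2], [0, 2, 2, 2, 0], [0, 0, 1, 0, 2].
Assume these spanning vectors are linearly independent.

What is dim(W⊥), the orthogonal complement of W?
dim(W⊥) = 2

For any subspace W of ℝ^n, dim(W) + dim(W⊥) = n (the whole-space dimension).
Here the given 3 vectors are linearly independent, so dim(W) = 3.
Thus dim(W⊥) = n - dim(W) = 5 - 3 = 2.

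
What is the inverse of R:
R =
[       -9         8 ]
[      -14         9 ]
det(R) = 31
R⁻¹ =
[     9/31     -8/31 ]
[    14/31     -9/31 ]

For a 2×2 matrix R = [[a, b], [c, d]] with det(R) ≠ 0, R⁻¹ = (1/det(R)) * [[d, -b], [-c, a]].
det(R) = (-9)*(9) - (8)*(-14) = -81 + 112 = 31.
R⁻¹ = (1/31) * [[9, -8], [14, -9]].
Dividing each entry by 31 and reducing:
R⁻¹ =
[     9/31     -8/31 ]
[    14/31     -9/31 ]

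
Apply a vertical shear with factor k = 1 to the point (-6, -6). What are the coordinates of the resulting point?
(-6, -12)

Shear matrix for vertical shear with factor k = 1:
[[1, 0], [1, 1]]
Result: (-6, -6) → (-6, -12)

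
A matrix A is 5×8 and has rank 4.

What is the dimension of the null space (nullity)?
4

The rank-nullity theorem for an m×n matrix states:
rank(A) + nullity(A) = n (the number of columns).
Here n = 8 and rank(A) = 4, so nullity(A) = 8 - 4 = 4.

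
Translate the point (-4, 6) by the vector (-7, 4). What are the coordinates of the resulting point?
(-11, 10)

Translation by (-7, 4):
x' = -4 + -7 = -11
y' = 6 + 4 = 10
Homogeneous matrix: [[1, 0, -7], [0, 1, 4], [0, 0, 1]]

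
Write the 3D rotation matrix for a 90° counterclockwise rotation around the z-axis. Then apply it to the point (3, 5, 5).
R = [[0, -1, 0], [1, 0, 0], [0, 0, 1]]; R·(3, 5, 5) = (-5, 3, 5)

Rotation matrix for 90° around z-axis:
cos(90°) = 0, sin(90°) = 1
R = [[0, -1, 0], [1, 0, 0], [0, 0, 1]]
Apply to (3, 5, 5): R·[3, 5, 5]ᵀ = (-5, 3, 5)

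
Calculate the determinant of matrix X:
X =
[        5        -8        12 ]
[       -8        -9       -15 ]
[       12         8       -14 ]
det(X) = 4094

Expand along row 0 (cofactor expansion): det(X) = a*(e*i - f*h) - b*(d*i - f*g) + c*(d*h - e*g), where the 3×3 is [[a, b, c], [d, e, f], [g, h, i]].
Minor M_00 = (-9)*(-14) - (-15)*(8) = 126 + 120 = 246.
Minor M_01 = (-8)*(-14) - (-15)*(12) = 112 + 180 = 292.
Minor M_02 = (-8)*(8) - (-9)*(12) = -64 + 108 = 44.
det(X) = (5)*(246) - (-8)*(292) + (12)*(44) = 1230 + 2336 + 528 = 4094.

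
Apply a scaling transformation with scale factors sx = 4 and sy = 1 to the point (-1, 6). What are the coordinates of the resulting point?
(-4, 6)

Scaling matrix:
[[4, 0], [0, 1]]
Result: (-1 × 4, 6 × 1) = (-4, 6)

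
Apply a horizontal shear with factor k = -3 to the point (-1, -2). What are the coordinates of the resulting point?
(5, -2)

Shear matrix for horizontal shear with factor k = -3:
[[1, -3], [0, 1]]
Result: (-1, -2) → (5, -2)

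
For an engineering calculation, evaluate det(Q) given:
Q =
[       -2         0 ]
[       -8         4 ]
det(Q) = -8

For a 2×2 matrix [[a, b], [c, d]], det = a*d - b*c.
det(Q) = (-2)*(4) - (0)*(-8) = -8 - 0 = -8.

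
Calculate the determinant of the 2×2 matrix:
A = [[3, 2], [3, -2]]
-12

For A = [[a, b], [c, d]], det(A) = a*d - b*c.
det(A) = (3)*(-2) - (2)*(3) = -6 - 6 = -12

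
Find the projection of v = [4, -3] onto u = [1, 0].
[4, 0]

The projection of v onto u is proj_u(v) = ((v·u) / (u·u)) · u.
v·u = (4)*(1) + (-3)*(0) = 4.
u·u = (1)*(1) + (0)*(0) = 1.
coefficient = 4 / 1 = 4.
proj_u(v) = 4 · [1, 0] = [4, 0].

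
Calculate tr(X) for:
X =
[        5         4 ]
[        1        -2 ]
tr(X) = 5 - 2 = 3

The trace of a square matrix is the sum of its diagonal entries.
Diagonal entries of X: X[0][0] = 5, X[1][1] = -2.
tr(X) = 5 - 2 = 3.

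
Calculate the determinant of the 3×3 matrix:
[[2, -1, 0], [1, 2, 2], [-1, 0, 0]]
2

Expansion along first row:
det = 2·det([[2,2],[0,0]]) - -1·det([[1,2],[-1,0]]) + 0·det([[1,2],[-1,0]])
    = 2·(2·0 - 2·0) - -1·(1·0 - 2·-1) + 0·(1·0 - 2·-1)
    = 2·0 - -1·2 + 0·2
    = 0 + 2 + 0 = 2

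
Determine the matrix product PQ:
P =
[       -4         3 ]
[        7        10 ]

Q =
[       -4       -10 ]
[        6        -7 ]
PQ =
[       34        19 ]
[       32      -140 ]

Matrix multiplication: (PQ)[i][j] = sum over k of P[i][k] * Q[k][j].
  (PQ)[0][0] = (-4)*(-4) + (3)*(6) = 34
  (PQ)[0][1] = (-4)*(-10) + (3)*(-7) = 19
  (PQ)[1][0] = (7)*(-4) + (10)*(6) = 32
  (PQ)[1][1] = (7)*(-10) + (10)*(-7) = -140
PQ =
[       34        19 ]
[       32      -140 ]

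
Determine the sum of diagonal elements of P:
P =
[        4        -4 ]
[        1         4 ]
tr(P) = 4 + 4 = 8

The trace of a square matrix is the sum of its diagonal entries.
Diagonal entries of P: P[0][0] = 4, P[1][1] = 4.
tr(P) = 4 + 4 = 8.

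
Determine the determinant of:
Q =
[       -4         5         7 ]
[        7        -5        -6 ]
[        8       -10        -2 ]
det(Q) = -180

Expand along row 0 (cofactor expansion): det(Q) = a*(e*i - f*h) - b*(d*i - f*g) + c*(d*h - e*g), where the 3×3 is [[a, b, c], [d, e, f], [g, h, i]].
Minor M_00 = (-5)*(-2) - (-6)*(-10) = 10 - 60 = -50.
Minor M_01 = (7)*(-2) - (-6)*(8) = -14 + 48 = 34.
Minor M_02 = (7)*(-10) - (-5)*(8) = -70 + 40 = -30.
det(Q) = (-4)*(-50) - (5)*(34) + (7)*(-30) = 200 - 170 - 210 = -180.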